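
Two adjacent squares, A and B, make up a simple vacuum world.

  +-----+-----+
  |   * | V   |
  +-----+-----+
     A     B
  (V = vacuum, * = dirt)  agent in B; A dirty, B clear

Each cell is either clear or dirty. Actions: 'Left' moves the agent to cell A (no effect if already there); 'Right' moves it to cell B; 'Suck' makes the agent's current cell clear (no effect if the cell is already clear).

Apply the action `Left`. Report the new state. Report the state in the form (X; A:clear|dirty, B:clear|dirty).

start: (B; A:dirty, B:clear)
step 1/1 (Left): (A; A:dirty, B:clear)

(A; A:dirty, B:clear)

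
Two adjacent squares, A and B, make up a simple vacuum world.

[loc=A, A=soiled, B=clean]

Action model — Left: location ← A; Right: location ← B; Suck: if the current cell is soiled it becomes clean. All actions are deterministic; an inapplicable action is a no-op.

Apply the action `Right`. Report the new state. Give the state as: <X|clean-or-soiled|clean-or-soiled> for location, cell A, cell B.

<B|soiled|clean>

start: <A|soiled|clean>
Right (#1): <B|soiled|clean>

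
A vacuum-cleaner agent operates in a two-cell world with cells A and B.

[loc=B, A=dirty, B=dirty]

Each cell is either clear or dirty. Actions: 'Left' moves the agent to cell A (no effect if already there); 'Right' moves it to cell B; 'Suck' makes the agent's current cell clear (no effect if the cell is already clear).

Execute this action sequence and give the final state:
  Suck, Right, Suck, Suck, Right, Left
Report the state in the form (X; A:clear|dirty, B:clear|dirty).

(A; A:dirty, B:clear)

1) do Suck; now (B; A:dirty, B:clear)
2) do Right; now (B; A:dirty, B:clear)
3) do Suck; now (B; A:dirty, B:clear)
4) do Suck; now (B; A:dirty, B:clear)
5) do Right; now (B; A:dirty, B:clear)
6) do Left; now (A; A:dirty, B:clear)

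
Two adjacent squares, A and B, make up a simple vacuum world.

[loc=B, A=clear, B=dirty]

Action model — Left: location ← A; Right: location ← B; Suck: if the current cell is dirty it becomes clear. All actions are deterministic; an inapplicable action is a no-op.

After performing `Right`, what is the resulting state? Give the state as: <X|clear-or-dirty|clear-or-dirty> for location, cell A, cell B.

<B|clear|dirty>

start: <B|clear|dirty>
Right (#1): <B|clear|dirty>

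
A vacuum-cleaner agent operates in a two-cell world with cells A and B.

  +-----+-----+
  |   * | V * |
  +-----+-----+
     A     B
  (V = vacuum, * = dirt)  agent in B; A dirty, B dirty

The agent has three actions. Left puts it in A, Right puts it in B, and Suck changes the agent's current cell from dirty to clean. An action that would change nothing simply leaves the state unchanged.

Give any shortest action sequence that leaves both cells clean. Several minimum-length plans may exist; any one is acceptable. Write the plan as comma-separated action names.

Suck, Left, Suck

[1] after Suck: loc=B A=dirty B=clean
[2] after Left: loc=A A=dirty B=clean
[3] after Suck: loc=A A=clean B=clean
min 3: Suck B + move + Suck A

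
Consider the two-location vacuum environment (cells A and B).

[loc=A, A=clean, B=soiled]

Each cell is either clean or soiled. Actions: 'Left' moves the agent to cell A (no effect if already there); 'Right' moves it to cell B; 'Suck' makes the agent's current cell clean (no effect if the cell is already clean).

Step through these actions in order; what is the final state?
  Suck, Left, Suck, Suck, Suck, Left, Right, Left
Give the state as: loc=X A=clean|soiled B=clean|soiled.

1) do Suck; now loc=A A=clean B=soiled
2) do Left; now loc=A A=clean B=soiled
3) do Suck; now loc=A A=clean B=soiled
4) do Suck; now loc=A A=clean B=soiled
5) do Suck; now loc=A A=clean B=soiled
6) do Left; now loc=A A=clean B=soiled
7) do Right; now loc=B A=clean B=soiled
8) do Left; now loc=A A=clean B=soiled

loc=A A=clean B=soiled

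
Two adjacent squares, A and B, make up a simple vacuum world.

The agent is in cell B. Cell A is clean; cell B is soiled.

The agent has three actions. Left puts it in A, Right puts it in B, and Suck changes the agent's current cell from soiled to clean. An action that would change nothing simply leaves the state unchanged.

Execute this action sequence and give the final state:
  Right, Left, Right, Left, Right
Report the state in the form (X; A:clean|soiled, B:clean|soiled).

(B; A:clean, B:soiled)

Right (#1): (B; A:clean, B:soiled)
Left (#2): (A; A:clean, B:soiled)
Right (#3): (B; A:clean, B:soiled)
Left (#4): (A; A:clean, B:soiled)
Right (#5): (B; A:clean, B:soiled)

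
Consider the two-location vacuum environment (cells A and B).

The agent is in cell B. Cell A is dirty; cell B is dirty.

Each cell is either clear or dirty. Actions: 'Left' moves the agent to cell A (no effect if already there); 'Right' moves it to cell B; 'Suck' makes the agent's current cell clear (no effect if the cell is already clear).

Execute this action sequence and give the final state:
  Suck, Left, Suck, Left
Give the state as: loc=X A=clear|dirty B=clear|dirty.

1) do Suck; now loc=B A=dirty B=clear
2) do Left; now loc=A A=dirty B=clear
3) do Suck; now loc=A A=clear B=clear
4) do Left; now loc=A A=clear B=clear

loc=A A=clear B=clear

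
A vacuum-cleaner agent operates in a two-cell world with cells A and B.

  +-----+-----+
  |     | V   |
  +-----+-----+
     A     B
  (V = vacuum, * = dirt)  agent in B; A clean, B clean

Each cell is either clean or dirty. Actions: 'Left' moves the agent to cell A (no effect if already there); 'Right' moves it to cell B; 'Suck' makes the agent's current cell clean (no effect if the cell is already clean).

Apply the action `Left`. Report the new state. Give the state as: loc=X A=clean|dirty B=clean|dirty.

start: loc=B A=clean B=clean
1) do Left; now loc=A A=clean B=clean

loc=A A=clean B=clean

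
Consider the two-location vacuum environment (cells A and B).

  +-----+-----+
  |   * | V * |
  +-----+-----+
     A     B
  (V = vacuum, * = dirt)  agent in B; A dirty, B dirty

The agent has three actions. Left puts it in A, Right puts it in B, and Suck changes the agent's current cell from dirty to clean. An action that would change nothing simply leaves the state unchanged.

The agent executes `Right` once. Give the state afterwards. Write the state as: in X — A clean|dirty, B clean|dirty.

in B — A dirty, B dirty

start: in B — A dirty, B dirty
1. Right → in B — A dirty, B dirty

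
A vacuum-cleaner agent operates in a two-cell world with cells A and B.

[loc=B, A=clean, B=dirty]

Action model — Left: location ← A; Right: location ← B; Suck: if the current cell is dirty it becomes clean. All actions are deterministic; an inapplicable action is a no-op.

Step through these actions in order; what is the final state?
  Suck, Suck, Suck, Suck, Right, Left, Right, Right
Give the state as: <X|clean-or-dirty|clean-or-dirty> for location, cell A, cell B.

[1] after Suck: <B|clean|clean>
[2] after Suck: <B|clean|clean>
[3] after Suck: <B|clean|clean>
[4] after Suck: <B|clean|clean>
[5] after Right: <B|clean|clean>
[6] after Left: <A|clean|clean>
[7] after Right: <B|clean|clean>
[8] after Right: <B|clean|clean>

<B|clean|clean>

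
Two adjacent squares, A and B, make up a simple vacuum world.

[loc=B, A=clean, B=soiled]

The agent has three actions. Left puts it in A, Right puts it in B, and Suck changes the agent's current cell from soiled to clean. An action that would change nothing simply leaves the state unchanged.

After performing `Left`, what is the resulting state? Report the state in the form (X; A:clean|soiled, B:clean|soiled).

start: (B; A:clean, B:soiled)
1. Left → (A; A:clean, B:soiled)

(A; A:clean, B:soiled)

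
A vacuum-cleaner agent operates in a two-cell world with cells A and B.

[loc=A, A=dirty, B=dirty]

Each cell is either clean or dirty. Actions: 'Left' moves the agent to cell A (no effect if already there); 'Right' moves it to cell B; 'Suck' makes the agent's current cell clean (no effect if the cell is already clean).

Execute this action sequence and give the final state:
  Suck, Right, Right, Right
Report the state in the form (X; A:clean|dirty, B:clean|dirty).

(B; A:clean, B:dirty)

[1] after Suck: (A; A:clean, B:dirty)
[2] after Right: (B; A:clean, B:dirty)
[3] after Right: (B; A:clean, B:dirty)
[4] after Right: (B; A:clean, B:dirty)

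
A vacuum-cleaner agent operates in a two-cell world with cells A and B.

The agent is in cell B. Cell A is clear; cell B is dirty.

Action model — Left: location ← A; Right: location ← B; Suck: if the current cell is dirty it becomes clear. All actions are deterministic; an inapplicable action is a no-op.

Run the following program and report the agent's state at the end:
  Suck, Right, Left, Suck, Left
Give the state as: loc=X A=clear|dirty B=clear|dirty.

loc=A A=clear B=clear

step 1/5 (Suck): loc=B A=clear B=clear
step 2/5 (Right): loc=B A=clear B=clear
step 3/5 (Left): loc=A A=clear B=clear
step 4/5 (Suck): loc=A A=clear B=clear
step 5/5 (Left): loc=A A=clear B=clear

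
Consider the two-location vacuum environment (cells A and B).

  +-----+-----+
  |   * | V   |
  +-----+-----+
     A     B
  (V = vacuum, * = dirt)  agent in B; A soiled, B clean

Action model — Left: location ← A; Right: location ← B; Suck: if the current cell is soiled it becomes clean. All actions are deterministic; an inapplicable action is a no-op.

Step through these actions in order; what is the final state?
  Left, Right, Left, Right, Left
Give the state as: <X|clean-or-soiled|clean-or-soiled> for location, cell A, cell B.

t=1 Left ⇒ <A|soiled|clean>
t=2 Right ⇒ <B|soiled|clean>
t=3 Left ⇒ <A|soiled|clean>
t=4 Right ⇒ <B|soiled|clean>
t=5 Left ⇒ <A|soiled|clean>

<A|soiled|clean>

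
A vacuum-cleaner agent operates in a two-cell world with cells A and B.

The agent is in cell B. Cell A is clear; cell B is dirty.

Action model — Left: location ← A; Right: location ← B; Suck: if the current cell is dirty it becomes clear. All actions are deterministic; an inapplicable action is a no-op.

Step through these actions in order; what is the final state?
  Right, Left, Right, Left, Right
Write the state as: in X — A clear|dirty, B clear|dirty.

in B — A clear, B dirty

step 1/5 (Right): in B — A clear, B dirty
step 2/5 (Left): in A — A clear, B dirty
step 3/5 (Right): in B — A clear, B dirty
step 4/5 (Left): in A — A clear, B dirty
step 5/5 (Right): in B — A clear, B dirty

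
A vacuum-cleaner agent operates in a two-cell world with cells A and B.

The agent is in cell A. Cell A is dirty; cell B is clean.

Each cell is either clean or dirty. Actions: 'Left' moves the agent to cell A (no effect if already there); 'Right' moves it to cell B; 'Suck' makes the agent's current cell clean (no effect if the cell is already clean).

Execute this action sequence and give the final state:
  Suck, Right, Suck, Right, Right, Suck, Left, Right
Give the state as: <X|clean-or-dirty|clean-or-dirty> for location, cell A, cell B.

1. Suck → <A|clean|clean>
2. Right → <B|clean|clean>
3. Suck → <B|clean|clean>
4. Right → <B|clean|clean>
5. Right → <B|clean|clean>
6. Suck → <B|clean|clean>
7. Left → <A|clean|clean>
8. Right → <B|clean|clean>

<B|clean|clean>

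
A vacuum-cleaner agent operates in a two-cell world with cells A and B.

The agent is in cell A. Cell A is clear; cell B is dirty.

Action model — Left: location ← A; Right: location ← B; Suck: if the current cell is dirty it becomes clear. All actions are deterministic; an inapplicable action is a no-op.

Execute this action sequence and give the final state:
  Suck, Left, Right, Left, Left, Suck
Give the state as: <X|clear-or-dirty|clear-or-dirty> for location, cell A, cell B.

step 1/6 (Suck): <A|clear|dirty>
step 2/6 (Left): <A|clear|dirty>
step 3/6 (Right): <B|clear|dirty>
step 4/6 (Left): <A|clear|dirty>
step 5/6 (Left): <A|clear|dirty>
step 6/6 (Suck): <A|clear|dirty>

<A|clear|dirty>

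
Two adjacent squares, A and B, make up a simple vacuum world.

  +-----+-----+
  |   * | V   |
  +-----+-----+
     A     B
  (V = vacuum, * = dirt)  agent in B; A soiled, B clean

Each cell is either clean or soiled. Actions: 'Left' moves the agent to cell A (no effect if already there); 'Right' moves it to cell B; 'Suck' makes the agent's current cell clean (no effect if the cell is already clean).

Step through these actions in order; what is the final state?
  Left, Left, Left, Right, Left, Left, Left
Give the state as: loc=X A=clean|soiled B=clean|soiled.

step 1/7 (Left): loc=A A=soiled B=clean
step 2/7 (Left): loc=A A=soiled B=clean
step 3/7 (Left): loc=A A=soiled B=clean
step 4/7 (Right): loc=B A=soiled B=clean
step 5/7 (Left): loc=A A=soiled B=clean
step 6/7 (Left): loc=A A=soiled B=clean
step 7/7 (Left): loc=A A=soiled B=clean

loc=A A=soiled B=clean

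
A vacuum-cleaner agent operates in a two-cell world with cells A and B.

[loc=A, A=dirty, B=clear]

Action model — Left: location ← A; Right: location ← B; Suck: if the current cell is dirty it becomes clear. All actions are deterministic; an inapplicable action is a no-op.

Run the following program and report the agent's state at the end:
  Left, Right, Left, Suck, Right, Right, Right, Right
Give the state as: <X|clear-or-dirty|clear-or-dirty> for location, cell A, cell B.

1) do Left; now <A|dirty|clear>
2) do Right; now <B|dirty|clear>
3) do Left; now <A|dirty|clear>
4) do Suck; now <A|clear|clear>
5) do Right; now <B|clear|clear>
6) do Right; now <B|clear|clear>
7) do Right; now <B|clear|clear>
8) do Right; now <B|clear|clear>

<B|clear|clear>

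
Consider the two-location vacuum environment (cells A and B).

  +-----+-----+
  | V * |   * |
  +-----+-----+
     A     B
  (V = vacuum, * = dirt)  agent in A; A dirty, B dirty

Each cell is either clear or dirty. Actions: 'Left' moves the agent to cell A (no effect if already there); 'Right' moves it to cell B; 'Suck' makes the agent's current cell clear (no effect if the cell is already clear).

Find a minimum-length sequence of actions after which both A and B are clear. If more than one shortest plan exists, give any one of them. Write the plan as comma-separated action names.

Suck, Right, Suck

1. Suck → in A — A clear, B dirty
2. Right → in B — A clear, B dirty
3. Suck → in B — A clear, B clear
min 3: Suck A + move + Suck B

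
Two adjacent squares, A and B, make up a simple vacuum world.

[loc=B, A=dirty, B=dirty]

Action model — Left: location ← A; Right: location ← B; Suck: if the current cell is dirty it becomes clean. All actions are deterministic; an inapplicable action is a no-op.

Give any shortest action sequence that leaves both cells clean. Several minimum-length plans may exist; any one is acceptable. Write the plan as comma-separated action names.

Suck, Left, Suck

1. Suck → loc=B A=dirty B=clean
2. Left → loc=A A=dirty B=clean
3. Suck → loc=A A=clean B=clean
min 3: Suck B + move + Suck A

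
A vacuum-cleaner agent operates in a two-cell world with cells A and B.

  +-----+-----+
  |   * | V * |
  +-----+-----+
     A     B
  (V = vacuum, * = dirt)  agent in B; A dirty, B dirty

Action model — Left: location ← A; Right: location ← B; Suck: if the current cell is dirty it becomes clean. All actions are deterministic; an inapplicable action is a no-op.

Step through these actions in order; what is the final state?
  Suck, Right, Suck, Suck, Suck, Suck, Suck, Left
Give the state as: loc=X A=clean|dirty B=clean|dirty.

loc=A A=dirty B=clean

1. Suck → loc=B A=dirty B=clean
2. Right → loc=B A=dirty B=clean
3. Suck → loc=B A=dirty B=clean
4. Suck → loc=B A=dirty B=clean
5. Suck → loc=B A=dirty B=clean
6. Suck → loc=B A=dirty B=clean
7. Suck → loc=B A=dirty B=clean
8. Left → loc=A A=dirty B=clean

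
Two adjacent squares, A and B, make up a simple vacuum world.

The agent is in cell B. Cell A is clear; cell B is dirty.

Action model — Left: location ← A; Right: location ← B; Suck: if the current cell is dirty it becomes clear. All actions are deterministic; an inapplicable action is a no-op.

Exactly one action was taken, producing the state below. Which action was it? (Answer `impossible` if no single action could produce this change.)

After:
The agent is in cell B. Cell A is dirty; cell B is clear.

impossible

try  Left: in A — A clear, B dirty
try Right: in B — A clear, B dirty
try  Suck: in B — A clear, B clear
no single action produces the after-state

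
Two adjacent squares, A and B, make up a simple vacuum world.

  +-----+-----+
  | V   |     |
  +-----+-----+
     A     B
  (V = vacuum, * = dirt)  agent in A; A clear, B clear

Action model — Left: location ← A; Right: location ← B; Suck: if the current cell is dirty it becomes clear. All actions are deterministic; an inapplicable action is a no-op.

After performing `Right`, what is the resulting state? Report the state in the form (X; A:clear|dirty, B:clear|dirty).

(B; A:clear, B:clear)

start: (A; A:clear, B:clear)
1) do Right; now (B; A:clear, B:clear)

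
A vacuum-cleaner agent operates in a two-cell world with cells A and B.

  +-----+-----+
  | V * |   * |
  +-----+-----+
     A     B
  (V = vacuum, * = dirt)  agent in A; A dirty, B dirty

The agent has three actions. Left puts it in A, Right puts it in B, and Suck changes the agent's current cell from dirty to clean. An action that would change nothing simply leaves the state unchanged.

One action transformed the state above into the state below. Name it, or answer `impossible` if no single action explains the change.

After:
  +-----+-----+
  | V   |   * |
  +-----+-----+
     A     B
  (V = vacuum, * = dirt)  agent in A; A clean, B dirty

Suck

try  Left: <A|dirty|dirty>
try Right: <B|dirty|dirty>
try  Suck: <A|clean|dirty>  ← match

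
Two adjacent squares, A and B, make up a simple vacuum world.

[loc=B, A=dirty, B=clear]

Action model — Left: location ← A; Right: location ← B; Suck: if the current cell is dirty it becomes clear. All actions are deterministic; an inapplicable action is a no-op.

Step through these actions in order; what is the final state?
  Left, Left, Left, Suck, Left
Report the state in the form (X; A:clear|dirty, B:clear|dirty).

(A; A:clear, B:clear)

Left (#1): (A; A:dirty, B:clear)
Left (#2): (A; A:dirty, B:clear)
Left (#3): (A; A:dirty, B:clear)
Suck (#4): (A; A:clear, B:clear)
Left (#5): (A; A:clear, B:clear)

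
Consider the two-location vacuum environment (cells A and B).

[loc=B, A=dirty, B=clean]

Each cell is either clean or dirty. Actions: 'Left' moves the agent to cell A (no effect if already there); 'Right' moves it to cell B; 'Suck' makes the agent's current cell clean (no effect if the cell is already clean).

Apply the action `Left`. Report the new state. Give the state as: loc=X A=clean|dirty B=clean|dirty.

start: loc=B A=dirty B=clean
t=1 Left ⇒ loc=A A=dirty B=clean

loc=A A=dirty B=clean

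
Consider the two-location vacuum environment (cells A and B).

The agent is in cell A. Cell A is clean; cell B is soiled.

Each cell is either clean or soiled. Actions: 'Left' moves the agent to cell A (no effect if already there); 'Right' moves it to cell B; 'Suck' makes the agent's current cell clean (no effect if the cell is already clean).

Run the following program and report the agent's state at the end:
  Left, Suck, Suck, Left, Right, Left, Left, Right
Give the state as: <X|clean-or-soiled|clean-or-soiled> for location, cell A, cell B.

Left (#1): <A|clean|soiled>
Suck (#2): <A|clean|soiled>
Suck (#3): <A|clean|soiled>
Left (#4): <A|clean|soiled>
Right (#5): <B|clean|soiled>
Left (#6): <A|clean|soiled>
Left (#7): <A|clean|soiled>
Right (#8): <B|clean|soiled>

<B|clean|soiled>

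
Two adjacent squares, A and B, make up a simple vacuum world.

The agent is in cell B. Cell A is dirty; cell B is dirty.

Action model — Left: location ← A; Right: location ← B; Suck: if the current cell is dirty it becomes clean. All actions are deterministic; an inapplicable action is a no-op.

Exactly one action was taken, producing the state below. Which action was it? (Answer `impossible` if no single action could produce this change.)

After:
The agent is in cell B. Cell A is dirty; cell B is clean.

Suck

try  Left: in A — A dirty, B dirty
try Right: in B — A dirty, B dirty
try  Suck: in B — A dirty, B clean  ← match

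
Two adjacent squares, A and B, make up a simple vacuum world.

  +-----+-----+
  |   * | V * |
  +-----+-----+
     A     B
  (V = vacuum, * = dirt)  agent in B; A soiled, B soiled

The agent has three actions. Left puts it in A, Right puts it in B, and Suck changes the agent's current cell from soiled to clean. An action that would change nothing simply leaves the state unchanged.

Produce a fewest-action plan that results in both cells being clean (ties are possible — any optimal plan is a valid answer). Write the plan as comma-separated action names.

Suck (#1): <B|soiled|clean>
Left (#2): <A|soiled|clean>
Suck (#3): <A|clean|clean>
min 3: Suck B + move + Suck A

Suck, Left, Suck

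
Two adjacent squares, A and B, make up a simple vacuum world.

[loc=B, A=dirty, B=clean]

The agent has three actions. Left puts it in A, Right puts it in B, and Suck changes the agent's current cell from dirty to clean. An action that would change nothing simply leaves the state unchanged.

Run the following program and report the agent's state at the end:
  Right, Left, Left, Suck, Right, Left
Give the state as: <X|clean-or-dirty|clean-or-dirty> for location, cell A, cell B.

1) do Right; now <B|dirty|clean>
2) do Left; now <A|dirty|clean>
3) do Left; now <A|dirty|clean>
4) do Suck; now <A|clean|clean>
5) do Right; now <B|clean|clean>
6) do Left; now <A|clean|clean>

<A|clean|clean>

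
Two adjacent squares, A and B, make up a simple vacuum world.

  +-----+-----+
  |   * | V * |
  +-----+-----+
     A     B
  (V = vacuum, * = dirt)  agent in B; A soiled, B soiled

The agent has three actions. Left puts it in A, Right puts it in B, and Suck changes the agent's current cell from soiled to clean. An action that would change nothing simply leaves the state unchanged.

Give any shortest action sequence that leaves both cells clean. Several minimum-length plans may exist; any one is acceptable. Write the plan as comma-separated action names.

Suck, Left, Suck

1. Suck → <B|soiled|clean>
2. Left → <A|soiled|clean>
3. Suck → <A|clean|clean>
min 3: Suck B + move + Suck A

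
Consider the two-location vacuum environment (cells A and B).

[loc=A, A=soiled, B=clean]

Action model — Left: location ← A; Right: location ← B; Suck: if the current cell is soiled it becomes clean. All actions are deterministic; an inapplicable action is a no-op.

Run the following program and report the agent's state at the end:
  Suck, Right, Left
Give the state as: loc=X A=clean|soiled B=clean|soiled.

Suck (#1): loc=A A=clean B=clean
Right (#2): loc=B A=clean B=clean
Left (#3): loc=A A=clean B=clean

loc=A A=clean B=clean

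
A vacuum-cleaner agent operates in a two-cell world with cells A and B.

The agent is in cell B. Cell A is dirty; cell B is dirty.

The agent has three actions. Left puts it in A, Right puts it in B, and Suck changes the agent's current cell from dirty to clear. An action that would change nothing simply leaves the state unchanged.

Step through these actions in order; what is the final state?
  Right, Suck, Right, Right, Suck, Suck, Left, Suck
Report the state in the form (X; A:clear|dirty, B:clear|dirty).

(A; A:clear, B:clear)

1. Right → (B; A:dirty, B:dirty)
2. Suck → (B; A:dirty, B:clear)
3. Right → (B; A:dirty, B:clear)
4. Right → (B; A:dirty, B:clear)
5. Suck → (B; A:dirty, B:clear)
6. Suck → (B; A:dirty, B:clear)
7. Left → (A; A:dirty, B:clear)
8. Suck → (A; A:clear, B:clear)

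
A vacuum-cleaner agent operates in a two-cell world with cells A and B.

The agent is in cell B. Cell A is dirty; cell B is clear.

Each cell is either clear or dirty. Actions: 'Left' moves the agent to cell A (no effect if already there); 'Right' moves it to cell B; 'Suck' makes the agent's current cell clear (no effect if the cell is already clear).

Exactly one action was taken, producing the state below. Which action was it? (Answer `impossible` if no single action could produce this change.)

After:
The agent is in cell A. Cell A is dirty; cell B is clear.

Left

try  Left: loc=A A=dirty B=clear  ← match
try Right: loc=B A=dirty B=clear
try  Suck: loc=B A=dirty B=clear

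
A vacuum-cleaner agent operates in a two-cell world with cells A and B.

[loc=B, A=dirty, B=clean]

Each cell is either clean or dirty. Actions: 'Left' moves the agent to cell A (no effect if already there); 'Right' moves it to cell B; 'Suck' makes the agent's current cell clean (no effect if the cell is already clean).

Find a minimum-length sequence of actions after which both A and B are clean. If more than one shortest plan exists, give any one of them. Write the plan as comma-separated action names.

step 1/2 (Left): in A — A dirty, B clean
step 2/2 (Suck): in A — A clean, B clean
min 2: go A then Suck

Left, Suck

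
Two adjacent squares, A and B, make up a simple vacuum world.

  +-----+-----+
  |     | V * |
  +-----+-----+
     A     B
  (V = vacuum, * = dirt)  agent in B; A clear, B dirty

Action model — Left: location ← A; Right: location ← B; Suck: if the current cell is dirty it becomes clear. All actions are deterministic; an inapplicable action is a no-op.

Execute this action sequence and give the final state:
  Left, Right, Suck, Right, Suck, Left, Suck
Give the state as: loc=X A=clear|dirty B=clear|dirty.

loc=A A=clear B=clear

step 1/7 (Left): loc=A A=clear B=dirty
step 2/7 (Right): loc=B A=clear B=dirty
step 3/7 (Suck): loc=B A=clear B=clear
step 4/7 (Right): loc=B A=clear B=clear
step 5/7 (Suck): loc=B A=clear B=clear
step 6/7 (Left): loc=A A=clear B=clear
step 7/7 (Suck): loc=A A=clear B=clear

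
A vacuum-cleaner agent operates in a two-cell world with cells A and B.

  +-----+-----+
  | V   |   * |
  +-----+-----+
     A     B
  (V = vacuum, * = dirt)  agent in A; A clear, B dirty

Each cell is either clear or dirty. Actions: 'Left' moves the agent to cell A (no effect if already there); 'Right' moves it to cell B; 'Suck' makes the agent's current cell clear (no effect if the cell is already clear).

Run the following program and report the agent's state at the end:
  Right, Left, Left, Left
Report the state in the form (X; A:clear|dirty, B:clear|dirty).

Right (#1): (B; A:clear, B:dirty)
Left (#2): (A; A:clear, B:dirty)
Left (#3): (A; A:clear, B:dirty)
Left (#4): (A; A:clear, B:dirty)

(A; A:clear, B:dirty)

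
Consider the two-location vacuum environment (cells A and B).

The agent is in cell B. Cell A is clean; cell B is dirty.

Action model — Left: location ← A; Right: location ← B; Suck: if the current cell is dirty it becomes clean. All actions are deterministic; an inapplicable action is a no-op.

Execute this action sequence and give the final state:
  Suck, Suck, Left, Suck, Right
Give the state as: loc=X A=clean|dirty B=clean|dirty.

loc=B A=clean B=clean

t=1 Suck ⇒ loc=B A=clean B=clean
t=2 Suck ⇒ loc=B A=clean B=clean
t=3 Left ⇒ loc=A A=clean B=clean
t=4 Suck ⇒ loc=A A=clean B=clean
t=5 Right ⇒ loc=B A=clean B=clean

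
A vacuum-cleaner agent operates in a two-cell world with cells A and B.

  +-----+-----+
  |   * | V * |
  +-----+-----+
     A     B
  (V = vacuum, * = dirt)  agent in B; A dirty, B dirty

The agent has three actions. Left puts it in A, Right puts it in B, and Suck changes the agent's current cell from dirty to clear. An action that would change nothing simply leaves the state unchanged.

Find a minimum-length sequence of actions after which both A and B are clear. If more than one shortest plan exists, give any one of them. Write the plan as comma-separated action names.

1. Suck → in B — A dirty, B clear
2. Left → in A — A dirty, B clear
3. Suck → in A — A clear, B clear
min 3: Suck B + move + Suck A

Suck, Left, Suck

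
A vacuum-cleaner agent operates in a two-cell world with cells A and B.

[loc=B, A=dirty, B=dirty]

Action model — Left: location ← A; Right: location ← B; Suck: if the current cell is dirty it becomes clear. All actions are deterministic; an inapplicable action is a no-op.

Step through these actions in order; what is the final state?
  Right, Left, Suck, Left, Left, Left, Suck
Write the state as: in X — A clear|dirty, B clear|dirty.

in A — A clear, B dirty

Right (#1): in B — A dirty, B dirty
Left (#2): in A — A dirty, B dirty
Suck (#3): in A — A clear, B dirty
Left (#4): in A — A clear, B dirty
Left (#5): in A — A clear, B dirty
Left (#6): in A — A clear, B dirty
Suck (#7): in A — A clear, B dirty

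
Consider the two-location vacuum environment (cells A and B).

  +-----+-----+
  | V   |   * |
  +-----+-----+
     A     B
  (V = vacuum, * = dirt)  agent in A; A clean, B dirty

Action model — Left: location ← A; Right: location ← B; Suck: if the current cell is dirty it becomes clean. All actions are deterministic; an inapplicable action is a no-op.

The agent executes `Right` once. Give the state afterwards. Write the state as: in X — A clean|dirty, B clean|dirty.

in B — A clean, B dirty

start: in A — A clean, B dirty
1) do Right; now in B — A clean, B dirty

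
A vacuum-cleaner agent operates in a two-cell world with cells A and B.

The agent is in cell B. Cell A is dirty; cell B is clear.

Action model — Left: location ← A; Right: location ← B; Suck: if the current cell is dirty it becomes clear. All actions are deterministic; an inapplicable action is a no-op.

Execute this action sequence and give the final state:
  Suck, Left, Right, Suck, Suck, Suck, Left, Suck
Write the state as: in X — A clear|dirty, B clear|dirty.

in A — A clear, B clear

step 1/8 (Suck): in B — A dirty, B clear
step 2/8 (Left): in A — A dirty, B clear
step 3/8 (Right): in B — A dirty, B clear
step 4/8 (Suck): in B — A dirty, B clear
step 5/8 (Suck): in B — A dirty, B clear
step 6/8 (Suck): in B — A dirty, B clear
step 7/8 (Left): in A — A dirty, B clear
step 8/8 (Suck): in A — A clear, B clear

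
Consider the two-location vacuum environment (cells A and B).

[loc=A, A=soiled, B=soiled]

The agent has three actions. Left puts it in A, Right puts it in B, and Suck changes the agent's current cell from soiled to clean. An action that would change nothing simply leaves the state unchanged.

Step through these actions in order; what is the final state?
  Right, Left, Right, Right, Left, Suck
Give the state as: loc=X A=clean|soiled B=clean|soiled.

step 1/6 (Right): loc=B A=soiled B=soiled
step 2/6 (Left): loc=A A=soiled B=soiled
step 3/6 (Right): loc=B A=soiled B=soiled
step 4/6 (Right): loc=B A=soiled B=soiled
step 5/6 (Left): loc=A A=soiled B=soiled
step 6/6 (Suck): loc=A A=clean B=soiled

loc=A A=clean B=soiled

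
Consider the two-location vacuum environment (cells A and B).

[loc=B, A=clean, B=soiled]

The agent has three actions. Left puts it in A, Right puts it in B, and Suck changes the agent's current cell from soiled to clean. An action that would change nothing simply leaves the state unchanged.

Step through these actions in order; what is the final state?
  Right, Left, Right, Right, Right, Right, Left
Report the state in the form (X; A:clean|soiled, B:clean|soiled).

Right (#1): (B; A:clean, B:soiled)
Left (#2): (A; A:clean, B:soiled)
Right (#3): (B; A:clean, B:soiled)
Right (#4): (B; A:clean, B:soiled)
Right (#5): (B; A:clean, B:soiled)
Right (#6): (B; A:clean, B:soiled)
Left (#7): (A; A:clean, B:soiled)

(A; A:clean, B:soiled)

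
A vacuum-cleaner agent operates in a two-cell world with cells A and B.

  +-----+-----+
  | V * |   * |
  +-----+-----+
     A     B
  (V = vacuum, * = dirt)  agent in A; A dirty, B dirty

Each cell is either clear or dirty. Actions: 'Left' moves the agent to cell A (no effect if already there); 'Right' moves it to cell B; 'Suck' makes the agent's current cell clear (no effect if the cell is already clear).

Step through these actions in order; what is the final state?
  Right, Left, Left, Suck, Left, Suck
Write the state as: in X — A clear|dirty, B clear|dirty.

in A — A clear, B dirty

1) do Right; now in B — A dirty, B dirty
2) do Left; now in A — A dirty, B dirty
3) do Left; now in A — A dirty, B dirty
4) do Suck; now in A — A clear, B dirty
5) do Left; now in A — A clear, B dirty
6) do Suck; now in A — A clear, B dirty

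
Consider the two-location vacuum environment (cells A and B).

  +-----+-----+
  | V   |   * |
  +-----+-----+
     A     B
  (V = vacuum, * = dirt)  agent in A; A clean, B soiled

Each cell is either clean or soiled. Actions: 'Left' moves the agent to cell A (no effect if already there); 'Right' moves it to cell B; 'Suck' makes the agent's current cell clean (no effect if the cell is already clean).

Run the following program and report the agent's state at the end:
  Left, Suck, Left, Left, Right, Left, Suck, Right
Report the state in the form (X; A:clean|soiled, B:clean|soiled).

[1] after Left: (A; A:clean, B:soiled)
[2] after Suck: (A; A:clean, B:soiled)
[3] after Left: (A; A:clean, B:soiled)
[4] after Left: (A; A:clean, B:soiled)
[5] after Right: (B; A:clean, B:soiled)
[6] after Left: (A; A:clean, B:soiled)
[7] after Suck: (A; A:clean, B:soiled)
[8] after Right: (B; A:clean, B:soiled)

(B; A:clean, B:soiled)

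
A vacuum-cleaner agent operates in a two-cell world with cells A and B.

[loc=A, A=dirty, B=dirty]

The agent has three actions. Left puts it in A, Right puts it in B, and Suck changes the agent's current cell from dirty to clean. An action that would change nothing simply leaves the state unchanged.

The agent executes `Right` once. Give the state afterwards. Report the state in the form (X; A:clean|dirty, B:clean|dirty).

(B; A:dirty, B:dirty)

start: (A; A:dirty, B:dirty)
Right (#1): (B; A:dirty, B:dirty)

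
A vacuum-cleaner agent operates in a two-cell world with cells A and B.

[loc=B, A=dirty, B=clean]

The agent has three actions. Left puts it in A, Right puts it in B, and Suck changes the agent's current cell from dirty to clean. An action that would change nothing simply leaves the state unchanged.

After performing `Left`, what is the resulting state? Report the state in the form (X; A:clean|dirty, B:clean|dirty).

start: (B; A:dirty, B:clean)
1. Left → (A; A:dirty, B:clean)

(A; A:dirty, B:clean)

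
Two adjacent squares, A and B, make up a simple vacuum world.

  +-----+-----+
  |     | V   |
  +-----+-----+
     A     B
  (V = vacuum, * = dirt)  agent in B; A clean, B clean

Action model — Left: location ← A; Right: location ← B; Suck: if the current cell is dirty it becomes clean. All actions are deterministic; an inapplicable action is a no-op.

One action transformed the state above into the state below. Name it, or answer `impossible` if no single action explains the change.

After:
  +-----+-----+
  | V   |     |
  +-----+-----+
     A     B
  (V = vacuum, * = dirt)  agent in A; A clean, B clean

try  Left: (A; A:clean, B:clean)  ← match
try Right: (B; A:clean, B:clean)
try  Suck: (B; A:clean, B:clean)

Left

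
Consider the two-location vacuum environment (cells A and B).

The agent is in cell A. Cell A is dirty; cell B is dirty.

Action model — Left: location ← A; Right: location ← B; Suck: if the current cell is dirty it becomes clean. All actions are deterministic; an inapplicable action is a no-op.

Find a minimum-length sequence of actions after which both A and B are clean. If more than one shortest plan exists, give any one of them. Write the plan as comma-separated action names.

t=1 Suck ⇒ (A; A:clean, B:dirty)
t=2 Right ⇒ (B; A:clean, B:dirty)
t=3 Suck ⇒ (B; A:clean, B:clean)
min 3: Suck A + move + Suck B

Suck, Right, Suck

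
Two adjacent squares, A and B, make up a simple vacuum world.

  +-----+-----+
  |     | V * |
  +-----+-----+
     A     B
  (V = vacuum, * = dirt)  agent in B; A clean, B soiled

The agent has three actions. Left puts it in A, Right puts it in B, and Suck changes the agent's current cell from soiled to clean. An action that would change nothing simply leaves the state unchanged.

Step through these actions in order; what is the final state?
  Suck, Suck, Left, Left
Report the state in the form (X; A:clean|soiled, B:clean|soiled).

[1] after Suck: (B; A:clean, B:clean)
[2] after Suck: (B; A:clean, B:clean)
[3] after Left: (A; A:clean, B:clean)
[4] after Left: (A; A:clean, B:clean)

(A; A:clean, B:clean)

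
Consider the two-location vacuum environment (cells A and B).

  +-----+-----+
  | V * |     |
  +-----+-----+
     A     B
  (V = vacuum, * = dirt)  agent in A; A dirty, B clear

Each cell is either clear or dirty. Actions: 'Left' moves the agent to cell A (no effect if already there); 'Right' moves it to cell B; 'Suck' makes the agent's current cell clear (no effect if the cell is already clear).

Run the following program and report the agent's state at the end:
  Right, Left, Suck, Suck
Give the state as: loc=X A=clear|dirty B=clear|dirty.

loc=A A=clear B=clear

[1] after Right: loc=B A=dirty B=clear
[2] after Left: loc=A A=dirty B=clear
[3] after Suck: loc=A A=clear B=clear
[4] after Suck: loc=A A=clear B=clear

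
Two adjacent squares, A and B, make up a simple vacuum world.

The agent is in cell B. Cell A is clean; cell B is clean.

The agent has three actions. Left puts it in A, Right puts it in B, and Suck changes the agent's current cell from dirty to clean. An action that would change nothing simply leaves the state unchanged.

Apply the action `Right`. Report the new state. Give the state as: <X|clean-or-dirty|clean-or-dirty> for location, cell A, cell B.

start: <B|clean|clean>
step 1/1 (Right): <B|clean|clean>

<B|clean|clean>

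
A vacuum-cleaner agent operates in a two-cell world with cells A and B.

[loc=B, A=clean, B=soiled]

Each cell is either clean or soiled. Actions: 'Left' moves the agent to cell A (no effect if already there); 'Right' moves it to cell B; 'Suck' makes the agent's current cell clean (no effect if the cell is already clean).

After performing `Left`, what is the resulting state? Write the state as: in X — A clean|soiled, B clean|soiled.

in A — A clean, B soiled

start: in B — A clean, B soiled
1. Left → in A — A clean, B soiled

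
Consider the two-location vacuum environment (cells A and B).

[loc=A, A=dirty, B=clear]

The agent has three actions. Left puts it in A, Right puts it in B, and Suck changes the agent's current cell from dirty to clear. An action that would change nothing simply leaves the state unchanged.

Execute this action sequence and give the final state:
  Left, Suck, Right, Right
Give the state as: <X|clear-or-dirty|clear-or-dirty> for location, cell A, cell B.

<B|clear|clear>

[1] after Left: <A|dirty|clear>
[2] after Suck: <A|clear|clear>
[3] after Right: <B|clear|clear>
[4] after Right: <B|clear|clear>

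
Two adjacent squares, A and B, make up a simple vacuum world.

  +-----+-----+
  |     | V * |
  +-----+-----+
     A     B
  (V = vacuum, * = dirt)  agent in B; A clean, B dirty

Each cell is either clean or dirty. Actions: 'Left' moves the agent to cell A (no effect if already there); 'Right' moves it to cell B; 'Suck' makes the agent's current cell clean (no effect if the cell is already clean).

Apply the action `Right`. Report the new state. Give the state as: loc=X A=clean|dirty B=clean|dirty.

start: loc=B A=clean B=dirty
t=1 Right ⇒ loc=B A=clean B=dirty

loc=B A=clean B=dirty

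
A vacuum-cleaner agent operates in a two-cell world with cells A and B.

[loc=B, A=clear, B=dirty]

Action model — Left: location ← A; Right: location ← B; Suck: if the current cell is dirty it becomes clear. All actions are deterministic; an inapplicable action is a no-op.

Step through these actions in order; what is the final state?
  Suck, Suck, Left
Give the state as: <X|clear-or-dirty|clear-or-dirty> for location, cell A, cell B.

<A|clear|clear>

t=1 Suck ⇒ <B|clear|clear>
t=2 Suck ⇒ <B|clear|clear>
t=3 Left ⇒ <A|clear|clear>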